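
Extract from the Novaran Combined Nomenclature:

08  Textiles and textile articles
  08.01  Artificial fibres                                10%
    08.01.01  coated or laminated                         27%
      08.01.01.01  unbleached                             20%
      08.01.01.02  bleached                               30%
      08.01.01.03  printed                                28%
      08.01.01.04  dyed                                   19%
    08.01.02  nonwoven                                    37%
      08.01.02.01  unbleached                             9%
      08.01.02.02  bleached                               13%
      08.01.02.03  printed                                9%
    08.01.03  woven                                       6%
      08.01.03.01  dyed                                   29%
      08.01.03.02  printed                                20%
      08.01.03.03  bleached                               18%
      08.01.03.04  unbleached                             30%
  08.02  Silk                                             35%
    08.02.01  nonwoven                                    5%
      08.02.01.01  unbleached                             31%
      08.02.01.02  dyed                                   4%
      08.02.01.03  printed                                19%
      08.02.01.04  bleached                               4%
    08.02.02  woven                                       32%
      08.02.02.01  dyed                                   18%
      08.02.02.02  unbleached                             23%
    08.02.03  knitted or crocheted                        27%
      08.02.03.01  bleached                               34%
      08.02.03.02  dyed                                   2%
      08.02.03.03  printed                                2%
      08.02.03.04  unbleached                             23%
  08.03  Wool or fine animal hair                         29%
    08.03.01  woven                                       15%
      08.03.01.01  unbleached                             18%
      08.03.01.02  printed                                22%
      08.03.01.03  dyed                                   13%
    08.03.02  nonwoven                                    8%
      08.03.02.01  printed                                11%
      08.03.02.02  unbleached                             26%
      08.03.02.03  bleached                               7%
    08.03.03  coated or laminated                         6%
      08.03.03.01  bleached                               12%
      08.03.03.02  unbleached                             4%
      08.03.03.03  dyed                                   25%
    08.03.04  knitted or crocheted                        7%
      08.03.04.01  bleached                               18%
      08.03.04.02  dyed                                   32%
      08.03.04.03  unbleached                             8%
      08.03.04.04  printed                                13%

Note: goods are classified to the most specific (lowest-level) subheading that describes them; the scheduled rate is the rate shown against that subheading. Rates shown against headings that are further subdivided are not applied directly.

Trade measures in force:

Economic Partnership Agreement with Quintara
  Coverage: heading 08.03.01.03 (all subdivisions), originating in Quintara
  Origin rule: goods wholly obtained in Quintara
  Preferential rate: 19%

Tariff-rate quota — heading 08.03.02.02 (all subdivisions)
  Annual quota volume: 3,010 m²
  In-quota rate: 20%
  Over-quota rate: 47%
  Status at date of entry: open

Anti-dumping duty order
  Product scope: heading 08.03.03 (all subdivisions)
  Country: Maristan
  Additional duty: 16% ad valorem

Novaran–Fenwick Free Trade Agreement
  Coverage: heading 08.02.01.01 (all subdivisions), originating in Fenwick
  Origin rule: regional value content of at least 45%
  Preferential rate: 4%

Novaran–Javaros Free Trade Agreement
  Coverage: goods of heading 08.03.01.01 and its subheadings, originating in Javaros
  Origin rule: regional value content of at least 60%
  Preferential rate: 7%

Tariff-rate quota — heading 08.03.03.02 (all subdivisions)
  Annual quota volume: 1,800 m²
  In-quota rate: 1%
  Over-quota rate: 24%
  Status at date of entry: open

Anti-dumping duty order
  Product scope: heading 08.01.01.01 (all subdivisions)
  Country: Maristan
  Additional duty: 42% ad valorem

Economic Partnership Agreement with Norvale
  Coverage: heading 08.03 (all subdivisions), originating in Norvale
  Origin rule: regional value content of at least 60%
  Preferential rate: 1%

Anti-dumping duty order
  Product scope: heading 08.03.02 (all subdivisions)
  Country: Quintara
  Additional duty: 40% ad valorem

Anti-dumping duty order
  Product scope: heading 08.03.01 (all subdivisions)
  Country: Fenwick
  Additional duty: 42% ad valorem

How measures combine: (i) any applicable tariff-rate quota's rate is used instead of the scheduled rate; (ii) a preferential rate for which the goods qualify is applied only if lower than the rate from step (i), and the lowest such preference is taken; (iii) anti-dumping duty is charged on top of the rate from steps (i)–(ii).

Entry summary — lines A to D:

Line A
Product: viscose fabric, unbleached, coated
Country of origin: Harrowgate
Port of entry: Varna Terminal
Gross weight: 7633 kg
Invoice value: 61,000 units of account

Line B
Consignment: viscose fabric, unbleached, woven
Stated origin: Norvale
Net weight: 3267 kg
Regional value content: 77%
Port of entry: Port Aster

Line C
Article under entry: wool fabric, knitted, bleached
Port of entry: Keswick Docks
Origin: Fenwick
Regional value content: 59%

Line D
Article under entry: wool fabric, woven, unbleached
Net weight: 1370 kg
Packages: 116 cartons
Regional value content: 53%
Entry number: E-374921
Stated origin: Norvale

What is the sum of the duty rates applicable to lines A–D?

Line A: viscose → 08.01; coated → 08.01.01; unbleached → 08.01.01.01. Scheduled 20%. No special measure applies. → 20%.
Line B: viscose → 08.01; woven → 08.01.03; unbleached → 08.01.03.04. Scheduled 30%. Norvale agreement on 08.03: 08.01.03.04 not covered. → 30%.
Line C: wool → 08.03; knitted → 08.03.04; bleached → 08.03.04.01. Scheduled 18%. Fenwick agreement on 08.02.01.01: 08.03.04.01 not covered. → 18%.
Line D: wool → 08.03; woven → 08.03.01; unbleached → 08.03.01.01. Scheduled 18%. Norvale agreement on 08.03: RVC < 60%. → 18%.
Sum: 20% + 30% + 18% + 18% = 86%.

86%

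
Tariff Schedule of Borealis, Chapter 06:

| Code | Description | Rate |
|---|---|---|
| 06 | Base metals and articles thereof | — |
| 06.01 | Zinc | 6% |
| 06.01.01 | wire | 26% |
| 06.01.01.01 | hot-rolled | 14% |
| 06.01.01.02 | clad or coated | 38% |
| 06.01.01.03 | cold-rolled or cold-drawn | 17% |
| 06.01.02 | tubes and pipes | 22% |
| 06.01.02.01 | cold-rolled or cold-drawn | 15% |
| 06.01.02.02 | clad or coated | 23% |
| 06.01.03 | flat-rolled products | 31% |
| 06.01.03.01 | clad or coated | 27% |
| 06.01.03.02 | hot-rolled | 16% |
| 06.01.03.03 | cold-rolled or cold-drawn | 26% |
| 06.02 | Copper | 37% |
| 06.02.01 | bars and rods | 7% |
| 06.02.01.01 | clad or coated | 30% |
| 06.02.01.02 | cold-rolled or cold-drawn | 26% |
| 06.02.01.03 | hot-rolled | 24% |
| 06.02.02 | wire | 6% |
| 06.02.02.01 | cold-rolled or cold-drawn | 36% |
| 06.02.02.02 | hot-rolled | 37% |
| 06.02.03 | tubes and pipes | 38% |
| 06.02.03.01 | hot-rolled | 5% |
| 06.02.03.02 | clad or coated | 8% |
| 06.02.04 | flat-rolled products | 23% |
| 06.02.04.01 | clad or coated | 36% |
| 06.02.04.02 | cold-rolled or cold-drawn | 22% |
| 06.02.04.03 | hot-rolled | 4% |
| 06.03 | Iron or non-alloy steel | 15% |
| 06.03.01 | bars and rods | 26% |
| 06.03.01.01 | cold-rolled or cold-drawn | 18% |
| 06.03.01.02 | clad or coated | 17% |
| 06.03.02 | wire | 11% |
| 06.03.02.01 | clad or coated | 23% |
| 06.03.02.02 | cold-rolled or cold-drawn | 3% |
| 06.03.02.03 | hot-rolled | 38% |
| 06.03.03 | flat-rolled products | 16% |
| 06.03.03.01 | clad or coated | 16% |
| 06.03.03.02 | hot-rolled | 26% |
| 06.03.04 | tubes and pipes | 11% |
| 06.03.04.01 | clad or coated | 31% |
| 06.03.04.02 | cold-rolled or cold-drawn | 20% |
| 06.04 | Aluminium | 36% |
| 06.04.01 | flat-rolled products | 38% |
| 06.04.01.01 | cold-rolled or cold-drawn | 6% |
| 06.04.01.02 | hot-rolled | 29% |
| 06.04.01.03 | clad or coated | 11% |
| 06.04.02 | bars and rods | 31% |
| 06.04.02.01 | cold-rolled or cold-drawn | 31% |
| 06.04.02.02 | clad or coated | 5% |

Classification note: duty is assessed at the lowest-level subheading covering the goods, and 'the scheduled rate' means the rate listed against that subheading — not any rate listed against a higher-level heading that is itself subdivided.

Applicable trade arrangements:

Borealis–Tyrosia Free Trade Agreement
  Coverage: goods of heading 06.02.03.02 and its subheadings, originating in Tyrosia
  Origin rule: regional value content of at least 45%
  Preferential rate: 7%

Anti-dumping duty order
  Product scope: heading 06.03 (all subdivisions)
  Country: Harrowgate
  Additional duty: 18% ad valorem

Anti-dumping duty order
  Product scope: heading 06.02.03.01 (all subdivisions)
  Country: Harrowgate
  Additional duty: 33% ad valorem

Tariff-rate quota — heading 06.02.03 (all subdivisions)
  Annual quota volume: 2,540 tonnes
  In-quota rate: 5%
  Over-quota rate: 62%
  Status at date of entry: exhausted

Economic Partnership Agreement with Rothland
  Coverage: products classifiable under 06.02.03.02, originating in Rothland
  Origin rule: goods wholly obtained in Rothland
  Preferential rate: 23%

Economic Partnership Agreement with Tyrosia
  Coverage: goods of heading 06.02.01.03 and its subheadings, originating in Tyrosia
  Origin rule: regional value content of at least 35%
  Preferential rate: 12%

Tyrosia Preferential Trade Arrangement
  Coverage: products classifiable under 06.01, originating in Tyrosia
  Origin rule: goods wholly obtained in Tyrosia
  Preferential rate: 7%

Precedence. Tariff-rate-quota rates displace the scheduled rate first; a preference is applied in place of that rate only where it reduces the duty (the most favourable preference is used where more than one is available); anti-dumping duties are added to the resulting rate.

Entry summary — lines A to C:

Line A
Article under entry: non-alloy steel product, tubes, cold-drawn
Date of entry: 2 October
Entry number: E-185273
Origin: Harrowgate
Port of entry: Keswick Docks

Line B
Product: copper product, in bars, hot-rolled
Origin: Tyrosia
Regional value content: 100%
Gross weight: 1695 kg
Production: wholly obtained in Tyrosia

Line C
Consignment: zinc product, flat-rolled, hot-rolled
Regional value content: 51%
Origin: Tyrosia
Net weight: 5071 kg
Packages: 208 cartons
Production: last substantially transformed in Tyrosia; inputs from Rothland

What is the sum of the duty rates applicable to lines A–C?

66%

Line A: non-alloy steel → 06.03; tubes → 06.03.04; cold-drawn → 06.03.04.02. Scheduled 20%. anti-dumping (Harrowgate, 06.03): +18%; total 20% + 18% = 38%. → 38%.
Line B: copper → 06.02; in bars → 06.02.01; hot-rolled → 06.02.01.03. Scheduled 24%. Tyrosia agreement on 06.02.03.02: 06.02.01.03 not covered; Tyrosia agreement on 06.02.01.03: RVC ≥ 35% → 12% available; Tyrosia agreement on 06.01: 06.02.01.03 not covered; preferential 12%. → 12%.
Line C: zinc → 06.01; flat-rolled → 06.01.03; hot-rolled → 06.01.03.02. Scheduled 16%. Tyrosia agreement on 06.02.03.02: 06.01.03.02 not covered; Tyrosia agreement on 06.02.01.03: 06.01.03.02 not covered; Tyrosia agreement on 06.01: not wholly obtained. → 16%.
Sum: 38% + 12% + 16% = 66%.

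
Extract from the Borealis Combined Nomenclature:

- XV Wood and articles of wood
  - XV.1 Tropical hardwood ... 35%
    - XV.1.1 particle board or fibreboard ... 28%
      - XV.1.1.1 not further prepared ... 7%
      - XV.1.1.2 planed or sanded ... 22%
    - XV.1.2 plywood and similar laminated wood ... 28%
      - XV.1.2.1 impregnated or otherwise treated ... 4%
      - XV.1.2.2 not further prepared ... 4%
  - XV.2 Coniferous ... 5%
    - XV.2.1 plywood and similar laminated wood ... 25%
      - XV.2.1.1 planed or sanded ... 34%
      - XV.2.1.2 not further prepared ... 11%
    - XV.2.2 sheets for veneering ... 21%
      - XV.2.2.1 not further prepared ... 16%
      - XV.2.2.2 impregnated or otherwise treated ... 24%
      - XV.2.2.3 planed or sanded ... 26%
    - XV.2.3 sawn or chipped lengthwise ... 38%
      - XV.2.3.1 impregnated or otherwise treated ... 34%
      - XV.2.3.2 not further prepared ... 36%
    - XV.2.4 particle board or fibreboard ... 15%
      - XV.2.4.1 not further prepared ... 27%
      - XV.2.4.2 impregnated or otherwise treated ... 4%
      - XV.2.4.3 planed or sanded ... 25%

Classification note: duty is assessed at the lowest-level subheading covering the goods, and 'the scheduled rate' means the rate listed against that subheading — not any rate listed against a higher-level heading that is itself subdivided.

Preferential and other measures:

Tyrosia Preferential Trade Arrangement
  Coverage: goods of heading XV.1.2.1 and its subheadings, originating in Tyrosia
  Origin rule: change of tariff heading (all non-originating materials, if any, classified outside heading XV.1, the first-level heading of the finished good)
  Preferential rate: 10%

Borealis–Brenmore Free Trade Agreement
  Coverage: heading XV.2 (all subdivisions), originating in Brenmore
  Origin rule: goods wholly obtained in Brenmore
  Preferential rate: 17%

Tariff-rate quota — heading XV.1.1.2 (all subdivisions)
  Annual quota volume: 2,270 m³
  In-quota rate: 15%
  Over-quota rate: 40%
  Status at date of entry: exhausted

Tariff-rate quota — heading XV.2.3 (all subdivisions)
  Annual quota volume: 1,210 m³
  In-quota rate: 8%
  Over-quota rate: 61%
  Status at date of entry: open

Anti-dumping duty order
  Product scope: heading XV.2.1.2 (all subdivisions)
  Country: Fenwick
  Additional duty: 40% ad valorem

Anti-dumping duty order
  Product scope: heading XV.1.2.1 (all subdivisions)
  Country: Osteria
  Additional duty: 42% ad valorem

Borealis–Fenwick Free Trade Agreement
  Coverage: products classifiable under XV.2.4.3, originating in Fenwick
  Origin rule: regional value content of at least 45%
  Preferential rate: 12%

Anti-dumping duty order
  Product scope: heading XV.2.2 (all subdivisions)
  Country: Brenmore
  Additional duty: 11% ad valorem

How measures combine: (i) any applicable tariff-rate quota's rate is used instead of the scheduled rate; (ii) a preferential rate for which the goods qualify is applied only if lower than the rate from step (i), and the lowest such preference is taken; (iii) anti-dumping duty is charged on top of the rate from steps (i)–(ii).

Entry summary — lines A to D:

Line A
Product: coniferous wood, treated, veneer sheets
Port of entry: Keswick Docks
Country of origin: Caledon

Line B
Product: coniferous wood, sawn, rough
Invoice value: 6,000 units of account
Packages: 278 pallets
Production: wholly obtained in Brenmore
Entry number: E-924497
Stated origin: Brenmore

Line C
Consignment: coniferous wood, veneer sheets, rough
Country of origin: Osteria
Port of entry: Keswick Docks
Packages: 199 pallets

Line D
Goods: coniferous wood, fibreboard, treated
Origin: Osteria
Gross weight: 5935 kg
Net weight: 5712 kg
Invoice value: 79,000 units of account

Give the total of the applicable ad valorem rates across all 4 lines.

Line A: coniferous → XV.2; veneer sheets → XV.2.2; treated → XV.2.2.2. Scheduled 24%. No special measure applies. → 24%.
Line B: coniferous → XV.2; sawn → XV.2.3; rough → XV.2.3.2. Scheduled 36%. quota on XV.2.3 open → in-quota 8%; Brenmore agreement on XV.2: wholly obtained → 17% available; preference 17% not lower than 8% → no reduction. → 8%.
Line C: coniferous → XV.2; veneer sheets → XV.2.2; rough → XV.2.2.1. Scheduled 16%. No special measure applies. → 16%.
Line D: coniferous → XV.2; fibreboard → XV.2.4; treated → XV.2.4.2. Scheduled 4%. No special measure applies. → 4%.
Sum: 24% + 8% + 16% + 4% = 52%.

52%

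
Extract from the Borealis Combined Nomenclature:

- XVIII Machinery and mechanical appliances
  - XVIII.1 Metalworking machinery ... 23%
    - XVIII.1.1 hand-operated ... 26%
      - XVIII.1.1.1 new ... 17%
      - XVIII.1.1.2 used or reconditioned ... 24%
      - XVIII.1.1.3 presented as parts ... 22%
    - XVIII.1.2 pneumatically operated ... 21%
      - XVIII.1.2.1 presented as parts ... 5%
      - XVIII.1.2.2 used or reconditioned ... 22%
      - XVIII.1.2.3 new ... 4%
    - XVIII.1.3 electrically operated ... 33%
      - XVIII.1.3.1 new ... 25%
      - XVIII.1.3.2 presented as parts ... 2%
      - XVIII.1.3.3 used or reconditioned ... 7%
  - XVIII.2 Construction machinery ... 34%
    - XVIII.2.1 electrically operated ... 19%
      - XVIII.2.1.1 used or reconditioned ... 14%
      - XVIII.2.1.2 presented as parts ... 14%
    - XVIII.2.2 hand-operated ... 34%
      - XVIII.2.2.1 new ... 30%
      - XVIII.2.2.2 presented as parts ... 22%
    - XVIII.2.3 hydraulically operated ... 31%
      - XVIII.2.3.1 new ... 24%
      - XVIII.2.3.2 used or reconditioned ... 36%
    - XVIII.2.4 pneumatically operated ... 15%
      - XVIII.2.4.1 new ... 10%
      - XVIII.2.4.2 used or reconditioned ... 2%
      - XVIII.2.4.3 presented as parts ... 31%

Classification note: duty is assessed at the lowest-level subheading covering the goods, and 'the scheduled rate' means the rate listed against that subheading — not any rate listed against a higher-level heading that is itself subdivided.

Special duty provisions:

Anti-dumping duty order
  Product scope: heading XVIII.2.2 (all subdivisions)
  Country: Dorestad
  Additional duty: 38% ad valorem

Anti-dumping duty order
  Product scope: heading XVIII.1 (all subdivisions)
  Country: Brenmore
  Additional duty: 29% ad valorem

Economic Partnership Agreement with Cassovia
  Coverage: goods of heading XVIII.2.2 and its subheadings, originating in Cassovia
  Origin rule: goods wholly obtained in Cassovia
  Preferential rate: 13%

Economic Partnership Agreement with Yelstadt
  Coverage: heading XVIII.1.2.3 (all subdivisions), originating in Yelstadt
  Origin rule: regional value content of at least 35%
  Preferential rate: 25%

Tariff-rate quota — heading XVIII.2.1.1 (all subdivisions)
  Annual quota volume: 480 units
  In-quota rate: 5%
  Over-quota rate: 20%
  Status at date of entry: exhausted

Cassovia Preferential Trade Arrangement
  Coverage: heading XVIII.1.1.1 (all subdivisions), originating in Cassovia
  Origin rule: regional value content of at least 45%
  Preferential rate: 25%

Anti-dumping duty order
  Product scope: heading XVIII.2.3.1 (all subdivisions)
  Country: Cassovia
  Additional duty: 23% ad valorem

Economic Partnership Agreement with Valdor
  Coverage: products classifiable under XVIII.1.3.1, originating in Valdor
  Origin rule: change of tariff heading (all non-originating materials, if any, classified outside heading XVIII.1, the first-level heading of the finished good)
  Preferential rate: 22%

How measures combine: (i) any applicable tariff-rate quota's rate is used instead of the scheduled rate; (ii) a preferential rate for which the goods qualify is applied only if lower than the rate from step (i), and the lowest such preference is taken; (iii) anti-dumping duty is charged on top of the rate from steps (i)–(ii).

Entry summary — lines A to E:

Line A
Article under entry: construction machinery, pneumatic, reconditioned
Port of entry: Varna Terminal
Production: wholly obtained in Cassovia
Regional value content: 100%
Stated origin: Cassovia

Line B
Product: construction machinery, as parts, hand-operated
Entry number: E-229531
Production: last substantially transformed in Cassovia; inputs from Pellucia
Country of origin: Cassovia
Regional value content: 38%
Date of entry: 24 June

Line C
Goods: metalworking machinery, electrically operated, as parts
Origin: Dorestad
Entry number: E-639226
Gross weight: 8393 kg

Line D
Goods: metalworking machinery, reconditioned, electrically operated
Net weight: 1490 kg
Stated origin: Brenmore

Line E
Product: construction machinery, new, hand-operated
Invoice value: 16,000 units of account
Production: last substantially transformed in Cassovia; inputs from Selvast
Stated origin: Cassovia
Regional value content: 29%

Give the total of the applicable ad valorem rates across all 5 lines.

92%

Line A: construction → XVIII.2; pneumatic → XVIII.2.4; reconditioned → XVIII.2.4.2. Scheduled 2%. Cassovia agreement on XVIII.2.2: XVIII.2.4.2 not covered; Cassovia agreement on XVIII.1.1.1: XVIII.2.4.2 not covered. → 2%.
Line B: construction → XVIII.2; hand-operated → XVIII.2.2; as parts → XVIII.2.2.2. Scheduled 22%. Cassovia agreement on XVIII.2.2: not wholly obtained; Cassovia agreement on XVIII.1.1.1: XVIII.2.2.2 not covered. → 22%.
Line C: metalworking → XVIII.1; electrically operated → XVIII.1.3; as parts → XVIII.1.3.2. Scheduled 2%. No special measure applies. → 2%.
Line D: metalworking → XVIII.1; electrically operated → XVIII.1.3; reconditioned → XVIII.1.3.3. Scheduled 7%. anti-dumping (Brenmore, XVIII.1): +29%; total 7% + 29% = 36%. → 36%.
Line E: construction → XVIII.2; hand-operated → XVIII.2.2; new → XVIII.2.2.1. Scheduled 30%. Cassovia agreement on XVIII.2.2: not wholly obtained; Cassovia agreement on XVIII.1.1.1: XVIII.2.2.1 not covered. → 30%.
Sum: 2% + 22% + 2% + 36% + 30% = 92%.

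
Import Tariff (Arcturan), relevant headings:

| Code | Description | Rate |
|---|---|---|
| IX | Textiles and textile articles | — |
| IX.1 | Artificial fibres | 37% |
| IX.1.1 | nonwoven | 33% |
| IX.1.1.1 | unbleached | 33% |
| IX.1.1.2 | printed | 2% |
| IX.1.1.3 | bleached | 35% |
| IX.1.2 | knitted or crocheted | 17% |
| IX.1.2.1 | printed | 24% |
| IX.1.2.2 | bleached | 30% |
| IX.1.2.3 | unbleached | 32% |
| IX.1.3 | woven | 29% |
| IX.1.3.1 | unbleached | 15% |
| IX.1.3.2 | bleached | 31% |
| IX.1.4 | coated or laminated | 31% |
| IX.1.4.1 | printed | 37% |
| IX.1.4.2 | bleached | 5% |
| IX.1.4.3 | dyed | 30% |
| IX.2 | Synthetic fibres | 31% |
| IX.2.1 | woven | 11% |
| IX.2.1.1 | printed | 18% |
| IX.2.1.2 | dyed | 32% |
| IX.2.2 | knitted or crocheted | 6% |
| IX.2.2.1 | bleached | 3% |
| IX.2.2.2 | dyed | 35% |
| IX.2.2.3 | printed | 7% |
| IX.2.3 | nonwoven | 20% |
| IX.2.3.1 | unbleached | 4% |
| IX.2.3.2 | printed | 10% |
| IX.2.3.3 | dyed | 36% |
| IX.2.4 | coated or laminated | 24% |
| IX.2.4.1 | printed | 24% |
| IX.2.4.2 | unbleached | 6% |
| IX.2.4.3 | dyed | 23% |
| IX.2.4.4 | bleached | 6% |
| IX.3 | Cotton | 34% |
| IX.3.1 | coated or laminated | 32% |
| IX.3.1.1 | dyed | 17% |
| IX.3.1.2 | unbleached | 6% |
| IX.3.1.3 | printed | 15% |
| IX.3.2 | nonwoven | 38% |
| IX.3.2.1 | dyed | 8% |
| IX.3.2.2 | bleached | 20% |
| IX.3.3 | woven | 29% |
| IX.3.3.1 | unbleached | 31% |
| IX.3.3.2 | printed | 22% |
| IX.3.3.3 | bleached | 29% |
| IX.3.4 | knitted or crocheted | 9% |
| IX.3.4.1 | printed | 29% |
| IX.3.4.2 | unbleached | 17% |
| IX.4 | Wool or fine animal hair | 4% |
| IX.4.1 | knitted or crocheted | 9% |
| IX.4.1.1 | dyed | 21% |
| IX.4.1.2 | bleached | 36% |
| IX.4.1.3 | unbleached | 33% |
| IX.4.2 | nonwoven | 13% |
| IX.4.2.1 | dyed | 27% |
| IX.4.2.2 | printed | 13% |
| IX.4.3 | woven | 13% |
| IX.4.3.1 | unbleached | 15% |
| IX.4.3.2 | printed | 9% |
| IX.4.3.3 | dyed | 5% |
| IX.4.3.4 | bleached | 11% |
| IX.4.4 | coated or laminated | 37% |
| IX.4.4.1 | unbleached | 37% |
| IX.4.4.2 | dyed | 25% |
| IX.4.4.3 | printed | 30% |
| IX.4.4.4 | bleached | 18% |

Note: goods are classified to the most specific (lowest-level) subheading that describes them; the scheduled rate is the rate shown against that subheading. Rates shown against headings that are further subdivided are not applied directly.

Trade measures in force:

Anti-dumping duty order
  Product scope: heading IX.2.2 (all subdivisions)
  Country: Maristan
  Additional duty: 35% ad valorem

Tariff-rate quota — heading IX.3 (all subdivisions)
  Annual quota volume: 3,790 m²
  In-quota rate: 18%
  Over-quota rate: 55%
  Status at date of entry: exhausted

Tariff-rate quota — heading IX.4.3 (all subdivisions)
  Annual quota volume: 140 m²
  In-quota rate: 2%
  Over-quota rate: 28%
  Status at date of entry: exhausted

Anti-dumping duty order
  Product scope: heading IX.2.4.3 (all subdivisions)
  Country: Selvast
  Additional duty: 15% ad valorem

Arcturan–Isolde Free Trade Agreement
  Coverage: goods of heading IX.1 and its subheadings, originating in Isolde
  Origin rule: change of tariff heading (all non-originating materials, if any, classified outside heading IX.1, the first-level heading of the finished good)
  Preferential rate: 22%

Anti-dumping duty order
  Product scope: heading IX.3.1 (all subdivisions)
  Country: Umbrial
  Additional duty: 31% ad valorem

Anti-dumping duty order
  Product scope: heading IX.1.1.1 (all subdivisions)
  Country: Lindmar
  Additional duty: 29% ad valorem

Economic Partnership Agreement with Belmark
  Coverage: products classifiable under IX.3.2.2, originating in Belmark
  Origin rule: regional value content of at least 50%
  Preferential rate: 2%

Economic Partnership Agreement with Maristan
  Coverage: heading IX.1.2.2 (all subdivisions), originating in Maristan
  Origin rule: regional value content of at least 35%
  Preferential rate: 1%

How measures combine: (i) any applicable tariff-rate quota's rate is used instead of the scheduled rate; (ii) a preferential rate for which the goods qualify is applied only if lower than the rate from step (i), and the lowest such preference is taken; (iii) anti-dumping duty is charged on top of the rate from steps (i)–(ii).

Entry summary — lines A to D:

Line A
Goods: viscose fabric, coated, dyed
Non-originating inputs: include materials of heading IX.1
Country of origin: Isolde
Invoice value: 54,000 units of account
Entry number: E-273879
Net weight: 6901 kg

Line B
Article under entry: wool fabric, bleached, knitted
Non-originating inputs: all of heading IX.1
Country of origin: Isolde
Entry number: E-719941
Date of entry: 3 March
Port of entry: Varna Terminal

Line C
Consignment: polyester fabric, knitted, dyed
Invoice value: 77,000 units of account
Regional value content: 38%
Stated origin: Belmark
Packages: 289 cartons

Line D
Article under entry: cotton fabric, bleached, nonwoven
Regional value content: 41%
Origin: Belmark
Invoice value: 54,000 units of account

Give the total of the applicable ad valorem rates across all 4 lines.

156%

Line A: viscose → IX.1; coated → IX.1.4; dyed → IX.1.4.3. Scheduled 30%. Isolde agreement on IX.1: CTH not met. → 30%.
Line B: wool → IX.4; knitted → IX.4.1; bleached → IX.4.1.2. Scheduled 36%. Isolde agreement on IX.1: IX.4.1.2 not covered. → 36%.
Line C: polyester → IX.2; knitted → IX.2.2; dyed → IX.2.2.2. Scheduled 35%. Belmark agreement on IX.3.2.2: IX.2.2.2 not covered. → 35%.
Line D: cotton → IX.3; nonwoven → IX.3.2; bleached → IX.3.2.2. Scheduled 20%. quota on IX.3 exhausted → over-quota 55%; Belmark agreement on IX.3.2.2: RVC < 50%. → 55%.
Sum: 30% + 36% + 35% + 55% = 156%.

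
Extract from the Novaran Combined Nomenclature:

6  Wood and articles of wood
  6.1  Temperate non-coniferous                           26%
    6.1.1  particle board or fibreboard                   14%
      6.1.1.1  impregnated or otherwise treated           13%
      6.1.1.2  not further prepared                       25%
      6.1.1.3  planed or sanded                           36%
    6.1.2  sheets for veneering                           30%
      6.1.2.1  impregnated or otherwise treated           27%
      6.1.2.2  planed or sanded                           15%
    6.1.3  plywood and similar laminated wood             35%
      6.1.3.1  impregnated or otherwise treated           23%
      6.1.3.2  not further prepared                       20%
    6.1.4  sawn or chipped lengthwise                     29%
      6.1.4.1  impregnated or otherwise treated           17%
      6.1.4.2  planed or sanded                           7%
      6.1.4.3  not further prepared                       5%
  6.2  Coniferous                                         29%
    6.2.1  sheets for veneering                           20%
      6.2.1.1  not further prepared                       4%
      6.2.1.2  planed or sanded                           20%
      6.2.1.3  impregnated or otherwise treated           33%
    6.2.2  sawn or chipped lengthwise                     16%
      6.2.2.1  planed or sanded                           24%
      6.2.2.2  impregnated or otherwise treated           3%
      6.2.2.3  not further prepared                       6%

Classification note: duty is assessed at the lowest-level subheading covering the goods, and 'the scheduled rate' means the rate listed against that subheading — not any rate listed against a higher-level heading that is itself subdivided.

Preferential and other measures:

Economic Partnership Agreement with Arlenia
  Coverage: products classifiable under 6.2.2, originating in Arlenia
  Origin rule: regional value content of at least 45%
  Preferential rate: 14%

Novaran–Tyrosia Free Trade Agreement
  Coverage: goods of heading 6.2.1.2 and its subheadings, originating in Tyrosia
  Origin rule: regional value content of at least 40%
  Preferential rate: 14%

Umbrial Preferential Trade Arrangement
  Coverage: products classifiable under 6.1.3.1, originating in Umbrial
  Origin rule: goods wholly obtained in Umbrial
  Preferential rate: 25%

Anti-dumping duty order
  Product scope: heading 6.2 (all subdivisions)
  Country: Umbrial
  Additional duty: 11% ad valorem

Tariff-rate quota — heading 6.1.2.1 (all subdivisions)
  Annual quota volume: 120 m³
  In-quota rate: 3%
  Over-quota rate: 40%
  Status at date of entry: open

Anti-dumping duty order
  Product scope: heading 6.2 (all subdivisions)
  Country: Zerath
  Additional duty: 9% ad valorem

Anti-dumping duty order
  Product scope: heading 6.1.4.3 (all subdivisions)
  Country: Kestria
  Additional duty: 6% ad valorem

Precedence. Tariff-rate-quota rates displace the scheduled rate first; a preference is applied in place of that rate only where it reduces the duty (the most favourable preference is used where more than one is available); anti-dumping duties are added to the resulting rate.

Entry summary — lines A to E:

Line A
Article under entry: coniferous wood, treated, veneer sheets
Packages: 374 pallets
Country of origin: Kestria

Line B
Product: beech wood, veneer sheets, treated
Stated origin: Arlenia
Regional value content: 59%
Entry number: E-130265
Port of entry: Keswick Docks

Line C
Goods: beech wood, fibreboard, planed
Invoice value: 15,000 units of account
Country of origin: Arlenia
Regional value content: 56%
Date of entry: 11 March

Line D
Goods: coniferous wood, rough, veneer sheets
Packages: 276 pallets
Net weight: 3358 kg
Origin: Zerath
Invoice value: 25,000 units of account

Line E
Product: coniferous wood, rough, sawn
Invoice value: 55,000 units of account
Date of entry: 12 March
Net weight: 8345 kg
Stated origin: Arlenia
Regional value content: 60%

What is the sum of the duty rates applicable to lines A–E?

Line A: coniferous → 6.2; veneer sheets → 6.2.1; treated → 6.2.1.3. Scheduled 33%. No special measure applies. → 33%.
Line B: beech → 6.1; veneer sheets → 6.1.2; treated → 6.1.2.1. Scheduled 27%. quota on 6.1.2.1 open → in-quota 3%; Arlenia agreement on 6.2.2: 6.1.2.1 not covered. → 3%.
Line C: beech → 6.1; fibreboard → 6.1.1; planed → 6.1.1.3. Scheduled 36%. Arlenia agreement on 6.2.2: 6.1.1.3 not covered. → 36%.
Line D: coniferous → 6.2; veneer sheets → 6.2.1; rough → 6.2.1.1. Scheduled 4%. anti-dumping (Zerath, 6.2): +9%; total 4% + 9% = 13%. → 13%.
Line E: coniferous → 6.2; sawn → 6.2.2; rough → 6.2.2.3. Scheduled 6%. Arlenia agreement on 6.2.2: RVC ≥ 45% → 14% available; preference 14% not lower than 6% → no reduction. → 6%.
Sum: 33% + 3% + 36% + 13% + 6% = 91%.

91%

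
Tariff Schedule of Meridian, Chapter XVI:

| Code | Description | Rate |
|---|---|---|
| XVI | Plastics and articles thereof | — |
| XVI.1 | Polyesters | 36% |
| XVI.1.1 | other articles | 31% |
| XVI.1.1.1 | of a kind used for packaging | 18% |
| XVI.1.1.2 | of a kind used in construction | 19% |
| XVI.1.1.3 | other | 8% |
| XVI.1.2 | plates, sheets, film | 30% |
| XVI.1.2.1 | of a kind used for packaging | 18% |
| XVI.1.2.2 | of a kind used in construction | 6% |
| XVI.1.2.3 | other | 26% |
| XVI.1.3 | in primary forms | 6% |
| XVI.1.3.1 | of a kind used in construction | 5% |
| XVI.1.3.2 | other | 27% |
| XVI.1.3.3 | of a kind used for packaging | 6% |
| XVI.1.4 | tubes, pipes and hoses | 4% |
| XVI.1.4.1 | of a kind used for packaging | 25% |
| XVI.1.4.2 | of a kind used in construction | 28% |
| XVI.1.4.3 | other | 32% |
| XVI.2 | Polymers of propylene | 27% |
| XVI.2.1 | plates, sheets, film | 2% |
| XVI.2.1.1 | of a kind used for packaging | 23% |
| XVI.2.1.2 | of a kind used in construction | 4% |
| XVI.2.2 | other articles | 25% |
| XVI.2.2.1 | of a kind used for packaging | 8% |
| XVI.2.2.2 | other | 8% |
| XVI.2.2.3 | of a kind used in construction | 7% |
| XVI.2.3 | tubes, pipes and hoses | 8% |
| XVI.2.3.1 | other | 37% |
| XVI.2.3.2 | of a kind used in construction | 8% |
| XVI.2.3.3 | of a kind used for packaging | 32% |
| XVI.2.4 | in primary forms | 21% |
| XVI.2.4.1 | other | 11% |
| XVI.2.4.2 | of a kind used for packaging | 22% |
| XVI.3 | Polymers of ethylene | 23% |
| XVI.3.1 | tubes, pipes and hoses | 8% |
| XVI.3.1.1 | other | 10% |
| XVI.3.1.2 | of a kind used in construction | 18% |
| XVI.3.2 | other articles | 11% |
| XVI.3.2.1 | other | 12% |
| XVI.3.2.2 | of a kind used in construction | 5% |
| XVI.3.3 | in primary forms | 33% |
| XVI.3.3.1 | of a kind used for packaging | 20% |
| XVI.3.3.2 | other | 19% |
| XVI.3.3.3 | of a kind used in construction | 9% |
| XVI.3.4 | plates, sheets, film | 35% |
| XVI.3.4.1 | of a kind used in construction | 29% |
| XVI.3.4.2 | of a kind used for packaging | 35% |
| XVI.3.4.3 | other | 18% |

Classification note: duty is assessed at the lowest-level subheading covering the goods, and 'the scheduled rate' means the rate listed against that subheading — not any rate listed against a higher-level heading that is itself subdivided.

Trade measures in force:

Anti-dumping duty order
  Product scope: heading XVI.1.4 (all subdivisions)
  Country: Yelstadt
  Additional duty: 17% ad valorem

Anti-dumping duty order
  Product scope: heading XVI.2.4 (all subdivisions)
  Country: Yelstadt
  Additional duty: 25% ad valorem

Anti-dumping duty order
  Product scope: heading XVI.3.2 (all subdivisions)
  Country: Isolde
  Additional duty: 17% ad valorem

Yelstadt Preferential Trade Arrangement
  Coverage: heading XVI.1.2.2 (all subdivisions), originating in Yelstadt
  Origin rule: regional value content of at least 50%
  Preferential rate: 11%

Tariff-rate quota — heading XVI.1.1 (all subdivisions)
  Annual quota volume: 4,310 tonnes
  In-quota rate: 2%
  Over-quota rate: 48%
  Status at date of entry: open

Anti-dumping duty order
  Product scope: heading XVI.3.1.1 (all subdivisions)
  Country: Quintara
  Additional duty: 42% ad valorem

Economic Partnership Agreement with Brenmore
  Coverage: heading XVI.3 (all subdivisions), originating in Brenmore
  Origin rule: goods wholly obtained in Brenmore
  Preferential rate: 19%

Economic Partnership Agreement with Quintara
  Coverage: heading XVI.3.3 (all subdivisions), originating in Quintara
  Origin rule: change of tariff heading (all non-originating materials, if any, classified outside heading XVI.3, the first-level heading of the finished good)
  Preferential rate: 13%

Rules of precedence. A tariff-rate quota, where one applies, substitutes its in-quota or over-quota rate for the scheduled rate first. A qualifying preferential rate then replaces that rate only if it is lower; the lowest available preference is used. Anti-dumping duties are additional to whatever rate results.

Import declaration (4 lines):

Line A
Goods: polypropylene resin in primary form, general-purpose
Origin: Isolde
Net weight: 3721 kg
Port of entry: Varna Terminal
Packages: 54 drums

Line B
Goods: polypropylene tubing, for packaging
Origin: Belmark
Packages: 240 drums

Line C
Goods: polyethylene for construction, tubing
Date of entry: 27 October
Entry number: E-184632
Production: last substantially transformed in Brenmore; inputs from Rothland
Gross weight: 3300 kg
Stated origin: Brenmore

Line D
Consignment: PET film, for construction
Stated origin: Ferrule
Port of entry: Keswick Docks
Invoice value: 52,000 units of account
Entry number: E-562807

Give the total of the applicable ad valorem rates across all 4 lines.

67%

Line A: polypropylene → XVI.2; resin in primary form → XVI.2.4; general-purpose → XVI.2.4.1. Scheduled 11%. No special measure applies. → 11%.
Line B: polypropylene → XVI.2; tubing → XVI.2.3; for packaging → XVI.2.3.3. Scheduled 32%. No special measure applies. → 32%.
Line C: polyethylene → XVI.3; tubing → XVI.3.1; for construction → XVI.3.1.2. Scheduled 18%. Brenmore agreement on XVI.3: not wholly obtained. → 18%.
Line D: PET → XVI.1; film → XVI.1.2; for construction → XVI.1.2.2. Scheduled 6%. No special measure applies. → 6%.
Sum: 11% + 32% + 18% + 6% = 67%.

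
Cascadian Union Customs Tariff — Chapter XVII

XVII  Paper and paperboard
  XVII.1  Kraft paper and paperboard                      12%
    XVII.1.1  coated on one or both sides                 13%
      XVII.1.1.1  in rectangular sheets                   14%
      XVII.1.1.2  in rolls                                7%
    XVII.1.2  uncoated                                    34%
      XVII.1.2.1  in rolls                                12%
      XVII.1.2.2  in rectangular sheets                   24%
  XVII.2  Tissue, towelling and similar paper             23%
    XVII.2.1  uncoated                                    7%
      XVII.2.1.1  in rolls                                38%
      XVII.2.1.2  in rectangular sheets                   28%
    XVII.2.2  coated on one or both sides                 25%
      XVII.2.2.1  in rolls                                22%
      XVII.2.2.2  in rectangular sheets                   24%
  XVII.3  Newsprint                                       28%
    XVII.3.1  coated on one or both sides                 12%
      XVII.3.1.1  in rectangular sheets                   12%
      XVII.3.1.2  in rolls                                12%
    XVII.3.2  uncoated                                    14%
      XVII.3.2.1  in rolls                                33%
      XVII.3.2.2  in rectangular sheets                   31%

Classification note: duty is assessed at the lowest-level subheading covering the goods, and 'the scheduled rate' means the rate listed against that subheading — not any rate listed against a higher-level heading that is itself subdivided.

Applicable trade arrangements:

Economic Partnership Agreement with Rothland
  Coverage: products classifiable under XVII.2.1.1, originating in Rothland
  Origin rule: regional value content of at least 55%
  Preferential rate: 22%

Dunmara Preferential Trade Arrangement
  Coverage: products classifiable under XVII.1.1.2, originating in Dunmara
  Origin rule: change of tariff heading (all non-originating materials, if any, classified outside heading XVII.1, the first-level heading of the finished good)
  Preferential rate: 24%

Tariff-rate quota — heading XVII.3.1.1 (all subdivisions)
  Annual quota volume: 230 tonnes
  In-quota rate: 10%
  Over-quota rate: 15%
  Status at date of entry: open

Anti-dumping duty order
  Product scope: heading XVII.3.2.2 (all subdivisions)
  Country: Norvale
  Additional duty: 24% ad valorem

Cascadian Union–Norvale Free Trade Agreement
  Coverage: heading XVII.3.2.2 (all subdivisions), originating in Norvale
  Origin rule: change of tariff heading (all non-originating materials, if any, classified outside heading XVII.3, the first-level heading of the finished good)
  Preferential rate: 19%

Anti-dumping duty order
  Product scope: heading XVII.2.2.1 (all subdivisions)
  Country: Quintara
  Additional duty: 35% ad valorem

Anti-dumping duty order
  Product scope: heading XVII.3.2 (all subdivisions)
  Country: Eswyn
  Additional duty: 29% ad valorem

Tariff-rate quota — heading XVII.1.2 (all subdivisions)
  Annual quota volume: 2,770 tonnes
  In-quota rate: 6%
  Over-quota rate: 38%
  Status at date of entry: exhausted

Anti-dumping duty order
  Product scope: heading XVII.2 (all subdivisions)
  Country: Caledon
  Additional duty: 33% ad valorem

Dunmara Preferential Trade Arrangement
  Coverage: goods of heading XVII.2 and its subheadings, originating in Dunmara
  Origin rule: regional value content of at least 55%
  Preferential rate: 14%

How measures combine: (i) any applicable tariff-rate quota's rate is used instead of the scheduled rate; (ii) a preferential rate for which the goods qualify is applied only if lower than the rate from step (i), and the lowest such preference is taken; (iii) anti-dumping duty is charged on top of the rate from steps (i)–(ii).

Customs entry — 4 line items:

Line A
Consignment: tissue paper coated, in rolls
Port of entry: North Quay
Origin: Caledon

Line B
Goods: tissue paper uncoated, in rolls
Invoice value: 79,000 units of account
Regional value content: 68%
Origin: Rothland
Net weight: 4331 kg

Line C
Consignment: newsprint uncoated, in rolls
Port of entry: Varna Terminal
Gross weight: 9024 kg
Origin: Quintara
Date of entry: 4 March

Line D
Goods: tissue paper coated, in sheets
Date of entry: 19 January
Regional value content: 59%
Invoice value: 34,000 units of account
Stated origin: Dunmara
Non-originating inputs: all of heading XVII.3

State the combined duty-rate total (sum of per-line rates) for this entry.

124%

Line A: tissue paper → XVII.2; coated → XVII.2.2; in rolls → XVII.2.2.1. Scheduled 22%. anti-dumping (Caledon, XVII.2): +33%; total 22% + 33% = 55%. → 55%.
Line B: tissue paper → XVII.2; uncoated → XVII.2.1; in rolls → XVII.2.1.1. Scheduled 38%. Rothland agreement on XVII.2.1.1: RVC ≥ 55% → 22% available; preferential 22%. → 22%.
Line C: newsprint → XVII.3; uncoated → XVII.3.2; in rolls → XVII.3.2.1. Scheduled 33%. No special measure applies. → 33%.
Line D: tissue paper → XVII.2; coated → XVII.2.2; in sheets → XVII.2.2.2. Scheduled 24%. Dunmara agreement on XVII.1.1.2: XVII.2.2.2 not covered; Dunmara agreement on XVII.2: RVC ≥ 55% → 14% available; preferential 14%. → 14%.
Sum: 55% + 22% + 33% + 14% = 124%.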